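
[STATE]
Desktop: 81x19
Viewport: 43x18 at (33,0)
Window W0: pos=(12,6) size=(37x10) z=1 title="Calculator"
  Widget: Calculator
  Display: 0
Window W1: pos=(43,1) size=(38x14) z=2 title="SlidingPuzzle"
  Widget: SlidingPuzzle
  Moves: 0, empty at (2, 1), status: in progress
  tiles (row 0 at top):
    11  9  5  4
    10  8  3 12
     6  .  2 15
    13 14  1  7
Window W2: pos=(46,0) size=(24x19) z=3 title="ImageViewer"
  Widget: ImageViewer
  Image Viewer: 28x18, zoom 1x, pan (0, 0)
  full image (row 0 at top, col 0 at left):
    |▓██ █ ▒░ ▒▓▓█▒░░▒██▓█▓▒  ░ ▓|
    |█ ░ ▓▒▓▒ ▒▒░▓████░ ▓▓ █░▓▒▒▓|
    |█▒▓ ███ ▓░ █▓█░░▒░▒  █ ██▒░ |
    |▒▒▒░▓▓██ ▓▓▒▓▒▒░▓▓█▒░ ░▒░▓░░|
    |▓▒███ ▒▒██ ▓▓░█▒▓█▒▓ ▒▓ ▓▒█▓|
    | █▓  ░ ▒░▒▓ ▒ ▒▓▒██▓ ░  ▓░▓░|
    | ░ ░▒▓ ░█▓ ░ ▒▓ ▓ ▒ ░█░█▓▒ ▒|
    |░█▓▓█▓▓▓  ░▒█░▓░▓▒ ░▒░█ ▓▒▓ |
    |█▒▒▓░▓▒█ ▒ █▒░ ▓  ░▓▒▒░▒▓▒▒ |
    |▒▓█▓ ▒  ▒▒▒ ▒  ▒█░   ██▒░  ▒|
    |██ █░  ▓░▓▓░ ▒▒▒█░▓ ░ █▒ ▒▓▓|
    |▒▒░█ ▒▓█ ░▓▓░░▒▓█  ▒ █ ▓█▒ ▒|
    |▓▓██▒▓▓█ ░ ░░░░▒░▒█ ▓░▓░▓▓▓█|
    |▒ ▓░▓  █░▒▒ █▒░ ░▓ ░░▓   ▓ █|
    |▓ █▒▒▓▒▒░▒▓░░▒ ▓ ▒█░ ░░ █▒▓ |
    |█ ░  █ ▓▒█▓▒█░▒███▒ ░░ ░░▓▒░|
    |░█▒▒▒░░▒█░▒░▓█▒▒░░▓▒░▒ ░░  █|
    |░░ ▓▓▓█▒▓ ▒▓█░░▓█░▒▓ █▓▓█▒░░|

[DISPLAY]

             ┏━━━━━━━━━━━━━━━━━━━━━━┓      
          ┏━━┃ ImageViewer          ┃━━━━━━
          ┃ S┠──────────────────────┨      
          ┠──┃▓██ █ ▒░ ▒▓▓█▒░░▒██▓█▓┃──────
          ┃┌─┃█ ░ ▓▒▓▒ ▒▒░▓████░ ▓▓ ┃      
          ┃│ ┃█▒▓ ███ ▓░ █▓█░░▒░▒  █┃      
━━━━━━━━━━┃├─┃▒▒▒░▓▓██ ▓▓▒▓▒▒░▓▓█▒░ ┃      
          ┃│ ┃▓▒███ ▒▒██ ▓▓░█▒▓█▒▓ ▒┃      
──────────┃├─┃ █▓  ░ ▒░▒▓ ▒ ▒▓▒██▓ ░┃      
          ┃│ ┃ ░ ░▒▓ ░█▓ ░ ▒▓ ▓ ▒ ░█┃      
          ┃├─┃░█▓▓█▓▓▓  ░▒█░▓░▓▒ ░▒░┃      
          ┃│ ┃█▒▒▓░▓▒█ ▒ █▒░ ▓  ░▓▒▒┃      
          ┃└─┃▒▓█▓ ▒  ▒▒▒ ▒  ▒█░   █┃      
          ┃Mo┃██ █░  ▓░▓▓░ ▒▒▒█░▓ ░ ┃      
          ┗━━┃▒▒░█ ▒▓█ ░▓▓░░▒▓█  ▒ █┃━━━━━━
━━━━━━━━━━━━━┃▓▓██▒▓▓█ ░ ░░░░▒░▒█ ▓░┃      
             ┃▒ ▓░▓  █░▒▒ █▒░ ░▓ ░░▓┃      
             ┃▓ █▒▒▓▒▒░▒▓░░▒ ▓ ▒█░ ░┃      


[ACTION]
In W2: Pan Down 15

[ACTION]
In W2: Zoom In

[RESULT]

             ┏━━━━━━━━━━━━━━━━━━━━━━┓      
          ┏━━┃ ImageViewer          ┃━━━━━━
          ┃ S┠──────────────────────┨      
          ┠──┃░░██▓▓▓▓██▓▓▓▓▓▓    ░░┃──────
          ┃┌─┃██▒▒▒▒▓▓░░▓▓▒▒██  ▒▒  ┃      
          ┃│ ┃██▒▒▒▒▓▓░░▓▓▒▒██  ▒▒  ┃      
━━━━━━━━━━┃├─┃▒▒▓▓██▓▓  ▒▒    ▒▒▒▒▒▒┃      
          ┃│ ┃▒▒▓▓██▓▓  ▒▒    ▒▒▒▒▒▒┃      
──────────┃├─┃████  ██░░    ▓▓░░▓▓▓▓┃      
          ┃│ ┃████  ██░░    ▓▓░░▓▓▓▓┃      
          ┃├─┃▒▒▒▒░░██  ▒▒▓▓██  ░░▓▓┃      
          ┃│ ┃▒▒▒▒░░██  ▒▒▓▓██  ░░▓▓┃      
          ┃└─┃▓▓▓▓████▒▒▓▓▓▓██  ░░  ┃      
          ┃Mo┃▓▓▓▓████▒▒▓▓▓▓██  ░░  ┃      
          ┗━━┃▒▒  ▓▓░░▓▓    ██░░▒▒▒▒┃━━━━━━
━━━━━━━━━━━━━┃▒▒  ▓▓░░▓▓    ██░░▒▒▒▒┃      
             ┃▓▓  ██▒▒▒▒▓▓▒▒▒▒░░▒▒▓▓┃      
             ┃▓▓  ██▒▒▒▒▓▓▒▒▒▒░░▒▒▓▓┃      


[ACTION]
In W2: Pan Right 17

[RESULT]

             ┏━━━━━━━━━━━━━━━━━━━━━━┓      
          ┏━━┃ ImageViewer          ┃━━━━━━
          ┃ S┠──────────────────────┨      
          ┠──┃   ░░▒▒██░░▓▓░░▓▓▒▒  ░┃──────
          ┃┌─┃ ▒▒  ██▒▒░░  ▓▓    ░░▓┃      
          ┃│ ┃ ▒▒  ██▒▒░░  ▓▓    ░░▓┃      
━━━━━━━━━━┃├─┃▒▒▒▒▒  ▒▒    ▒▒██░░   ┃      
          ┃│ ┃▒▒▒▒▒  ▒▒    ▒▒██░░   ┃      
──────────┃├─┃░▓▓▓▓░░  ▒▒▒▒▒▒██░░▓▓ ┃      
          ┃│ ┃░▓▓▓▓░░  ▒▒▒▒▒▒██░░▓▓ ┃      
          ┃├─┃ ░░▓▓▓▓░░░░▒▒▓▓██    ▒┃      
          ┃│ ┃ ░░▓▓▓▓░░░░▒▒▓▓██    ▒┃      
          ┃└─┃ ░░  ░░░░░░░░▒▒░░▒▒██ ┃      
          ┃Mo┃ ░░  ░░░░░░░░▒▒░░▒▒██ ┃      
          ┗━━┃░▒▒▒▒  ██▒▒░░  ░░▓▓  ░┃━━━━━━
━━━━━━━━━━━━━┃░▒▒▒▒  ██▒▒░░  ░░▓▓  ░┃      
             ┃░▒▒▓▓░░░░▒▒  ▓▓  ▒▒██░┃      
             ┃░▒▒▓▓░░░░▒▒  ▓▓  ▒▒██░┃      


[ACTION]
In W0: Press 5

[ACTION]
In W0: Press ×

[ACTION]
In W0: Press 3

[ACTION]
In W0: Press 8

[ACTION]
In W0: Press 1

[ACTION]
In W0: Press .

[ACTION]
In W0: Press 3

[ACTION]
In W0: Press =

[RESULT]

             ┏━━━━━━━━━━━━━━━━━━━━━━┓      
          ┏━━┃ ImageViewer          ┃━━━━━━
          ┃ S┠──────────────────────┨      
          ┠──┃   ░░▒▒██░░▓▓░░▓▓▒▒  ░┃──────
          ┃┌─┃ ▒▒  ██▒▒░░  ▓▓    ░░▓┃      
          ┃│ ┃ ▒▒  ██▒▒░░  ▓▓    ░░▓┃      
━━━━━━━━━━┃├─┃▒▒▒▒▒  ▒▒    ▒▒██░░   ┃      
          ┃│ ┃▒▒▒▒▒  ▒▒    ▒▒██░░   ┃      
──────────┃├─┃░▓▓▓▓░░  ▒▒▒▒▒▒██░░▓▓ ┃      
         1┃│ ┃░▓▓▓▓░░  ▒▒▒▒▒▒██░░▓▓ ┃      
          ┃├─┃ ░░▓▓▓▓░░░░▒▒▓▓██    ▒┃      
          ┃│ ┃ ░░▓▓▓▓░░░░▒▒▓▓██    ▒┃      
          ┃└─┃ ░░  ░░░░░░░░▒▒░░▒▒██ ┃      
          ┃Mo┃ ░░  ░░░░░░░░▒▒░░▒▒██ ┃      
          ┗━━┃░▒▒▒▒  ██▒▒░░  ░░▓▓  ░┃━━━━━━
━━━━━━━━━━━━━┃░▒▒▒▒  ██▒▒░░  ░░▓▓  ░┃      
             ┃░▒▒▓▓░░░░▒▒  ▓▓  ▒▒██░┃      
             ┃░▒▒▓▓░░░░▒▒  ▓▓  ▒▒██░┃      


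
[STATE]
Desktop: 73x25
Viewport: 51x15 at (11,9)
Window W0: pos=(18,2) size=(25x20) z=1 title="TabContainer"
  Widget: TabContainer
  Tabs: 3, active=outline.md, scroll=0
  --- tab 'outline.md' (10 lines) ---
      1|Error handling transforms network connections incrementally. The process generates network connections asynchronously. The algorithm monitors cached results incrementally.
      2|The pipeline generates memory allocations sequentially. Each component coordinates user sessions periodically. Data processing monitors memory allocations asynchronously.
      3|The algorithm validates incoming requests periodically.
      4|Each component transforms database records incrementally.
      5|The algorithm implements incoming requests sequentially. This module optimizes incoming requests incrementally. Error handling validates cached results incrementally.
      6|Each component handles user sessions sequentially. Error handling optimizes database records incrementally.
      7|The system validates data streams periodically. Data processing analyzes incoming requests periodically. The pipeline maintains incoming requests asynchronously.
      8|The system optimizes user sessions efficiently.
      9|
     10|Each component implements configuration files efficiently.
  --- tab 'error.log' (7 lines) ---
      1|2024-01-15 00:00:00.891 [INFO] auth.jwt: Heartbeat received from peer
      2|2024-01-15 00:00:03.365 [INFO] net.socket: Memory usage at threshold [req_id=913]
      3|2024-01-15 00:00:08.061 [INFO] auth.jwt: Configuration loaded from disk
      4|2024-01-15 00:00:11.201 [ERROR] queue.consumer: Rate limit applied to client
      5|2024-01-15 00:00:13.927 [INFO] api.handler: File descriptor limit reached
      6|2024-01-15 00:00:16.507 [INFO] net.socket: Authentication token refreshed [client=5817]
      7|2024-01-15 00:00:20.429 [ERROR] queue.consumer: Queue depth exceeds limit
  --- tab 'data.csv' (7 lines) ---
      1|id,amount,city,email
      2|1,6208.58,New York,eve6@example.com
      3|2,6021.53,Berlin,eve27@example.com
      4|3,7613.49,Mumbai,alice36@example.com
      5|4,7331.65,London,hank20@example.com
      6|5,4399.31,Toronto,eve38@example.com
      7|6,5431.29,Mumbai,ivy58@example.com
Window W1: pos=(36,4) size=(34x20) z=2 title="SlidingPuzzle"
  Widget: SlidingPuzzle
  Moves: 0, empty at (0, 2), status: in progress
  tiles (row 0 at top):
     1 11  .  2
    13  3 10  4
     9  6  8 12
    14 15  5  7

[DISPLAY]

       ┃The algorithm val┃├────┼────┼────┼────┤    
       ┃Each component tr┃│ 13 │  3 │ 10 │  4 │    
       ┃The algorithm imp┃├────┼────┼────┼────┤    
       ┃Each component ha┃│  9 │  6 │  8 │ 12 │    
       ┃The system valida┃├────┼────┼────┼────┤    
       ┃The system optimi┃│ 14 │ 15 │  5 │  7 │    
       ┃                 ┃└────┴────┴────┴────┘    
       ┃Each component im┃Moves: 0                 
       ┃                 ┃                         
       ┃                 ┃                         
       ┃                 ┃                         
       ┃                 ┃                         
       ┗━━━━━━━━━━━━━━━━━┃                         
                         ┃                         
                         ┗━━━━━━━━━━━━━━━━━━━━━━━━━


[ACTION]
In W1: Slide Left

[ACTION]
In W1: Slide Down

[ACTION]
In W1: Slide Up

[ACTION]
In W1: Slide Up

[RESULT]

       ┃The algorithm val┃├────┼────┼────┼────┤    
       ┃Each component tr┃│ 13 │  3 │ 10 │ 12 │    
       ┃The algorithm imp┃├────┼────┼────┼────┤    
       ┃Each component ha┃│  9 │  6 │  8 │    │    
       ┃The system valida┃├────┼────┼────┼────┤    
       ┃The system optimi┃│ 14 │ 15 │  5 │  7 │    
       ┃                 ┃└────┴────┴────┴────┘    
       ┃Each component im┃Moves: 3                 
       ┃                 ┃                         
       ┃                 ┃                         
       ┃                 ┃                         
       ┃                 ┃                         
       ┗━━━━━━━━━━━━━━━━━┃                         
                         ┃                         
                         ┗━━━━━━━━━━━━━━━━━━━━━━━━━


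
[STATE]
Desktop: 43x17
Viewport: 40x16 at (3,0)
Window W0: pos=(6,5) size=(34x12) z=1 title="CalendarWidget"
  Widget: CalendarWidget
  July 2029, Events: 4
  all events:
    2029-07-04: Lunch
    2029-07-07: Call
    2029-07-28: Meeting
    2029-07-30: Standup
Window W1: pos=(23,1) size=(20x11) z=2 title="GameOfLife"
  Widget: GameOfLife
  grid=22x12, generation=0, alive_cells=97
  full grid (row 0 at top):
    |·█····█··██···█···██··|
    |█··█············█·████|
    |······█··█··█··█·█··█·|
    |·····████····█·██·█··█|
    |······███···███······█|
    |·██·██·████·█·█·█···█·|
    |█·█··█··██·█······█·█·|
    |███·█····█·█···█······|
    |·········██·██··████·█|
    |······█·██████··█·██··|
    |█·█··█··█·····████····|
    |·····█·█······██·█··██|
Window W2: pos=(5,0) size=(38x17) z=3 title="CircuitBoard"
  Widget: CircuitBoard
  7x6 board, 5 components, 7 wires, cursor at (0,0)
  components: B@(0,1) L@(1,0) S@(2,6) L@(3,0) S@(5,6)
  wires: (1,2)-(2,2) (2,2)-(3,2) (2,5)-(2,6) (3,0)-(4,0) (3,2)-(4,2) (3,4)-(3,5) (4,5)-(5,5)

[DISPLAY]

  ┏━━━━━━━━━━━━━━━━━━━━━━━━━━━━━━━━━━━━┓
  ┃ CircuitBoard                       ┃
  ┠────────────────────────────────────┨
  ┃   0 1 2 3 4 5 6                    ┃
  ┃0  [.]  B                           ┃
  ┃                                    ┃
  ┃1   L       ·                       ┃
  ┃            │                       ┃
  ┃2           ·           · ─ S       ┃
  ┃            │                       ┃
  ┃3   L       ·       · ─ ·           ┃
  ┃    │       │                       ┃
  ┃4   ·       ·           ·           ┃
  ┃                        │           ┃
  ┃5                       ·   S       ┃
  ┃Cursor: (0,0)                       ┃


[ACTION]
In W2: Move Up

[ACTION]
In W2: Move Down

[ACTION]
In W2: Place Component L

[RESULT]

  ┏━━━━━━━━━━━━━━━━━━━━━━━━━━━━━━━━━━━━┓
  ┃ CircuitBoard                       ┃
  ┠────────────────────────────────────┨
  ┃   0 1 2 3 4 5 6                    ┃
  ┃0       B                           ┃
  ┃                                    ┃
  ┃1  [L]      ·                       ┃
  ┃            │                       ┃
  ┃2           ·           · ─ S       ┃
  ┃            │                       ┃
  ┃3   L       ·       · ─ ·           ┃
  ┃    │       │                       ┃
  ┃4   ·       ·           ·           ┃
  ┃                        │           ┃
  ┃5                       ·   S       ┃
  ┃Cursor: (1,0)                       ┃


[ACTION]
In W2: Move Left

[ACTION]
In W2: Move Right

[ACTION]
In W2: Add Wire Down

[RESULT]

  ┏━━━━━━━━━━━━━━━━━━━━━━━━━━━━━━━━━━━━┓
  ┃ CircuitBoard                       ┃
  ┠────────────────────────────────────┨
  ┃   0 1 2 3 4 5 6                    ┃
  ┃0       B                           ┃
  ┃                                    ┃
  ┃1   L  [.]  ·                       ┃
  ┃        │   │                       ┃
  ┃2       ·   ·           · ─ S       ┃
  ┃            │                       ┃
  ┃3   L       ·       · ─ ·           ┃
  ┃    │       │                       ┃
  ┃4   ·       ·           ·           ┃
  ┃                        │           ┃
  ┃5                       ·   S       ┃
  ┃Cursor: (1,1)                       ┃


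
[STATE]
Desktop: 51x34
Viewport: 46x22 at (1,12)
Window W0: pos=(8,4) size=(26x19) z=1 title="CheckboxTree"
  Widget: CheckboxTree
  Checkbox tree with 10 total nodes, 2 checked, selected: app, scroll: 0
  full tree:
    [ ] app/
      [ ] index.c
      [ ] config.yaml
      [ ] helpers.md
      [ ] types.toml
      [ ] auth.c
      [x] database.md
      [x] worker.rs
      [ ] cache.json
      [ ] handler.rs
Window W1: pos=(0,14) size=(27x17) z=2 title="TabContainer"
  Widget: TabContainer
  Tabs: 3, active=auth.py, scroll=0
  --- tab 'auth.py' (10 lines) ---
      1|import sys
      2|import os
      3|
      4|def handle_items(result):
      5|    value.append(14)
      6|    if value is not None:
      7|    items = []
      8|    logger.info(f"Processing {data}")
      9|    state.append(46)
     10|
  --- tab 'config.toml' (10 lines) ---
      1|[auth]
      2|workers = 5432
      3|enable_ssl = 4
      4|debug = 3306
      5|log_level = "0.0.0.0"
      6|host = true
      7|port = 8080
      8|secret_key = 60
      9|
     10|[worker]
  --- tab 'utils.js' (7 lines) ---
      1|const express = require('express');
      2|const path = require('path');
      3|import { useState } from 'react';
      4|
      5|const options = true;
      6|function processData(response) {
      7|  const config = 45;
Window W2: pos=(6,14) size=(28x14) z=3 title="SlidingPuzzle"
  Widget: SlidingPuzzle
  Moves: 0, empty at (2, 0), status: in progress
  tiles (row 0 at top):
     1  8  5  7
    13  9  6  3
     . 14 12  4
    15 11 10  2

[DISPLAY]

       ┃   [ ] auth.c           ┃             
       ┃   [x] database.md      ┃             
━━━━━┏━━━━━━━━━━━━━━━━━━━━━━━━━━┓             
 TabC┃ SlidingPuzzle            ┃             
─────┠──────────────────────────┨             
[auth┃┌────┬────┬────┬────┐     ┃             
─────┃│  1 │  8 │  5 │  7 │     ┃             
impor┃├────┼────┼────┼────┤     ┃             
impor┃│ 13 │  9 │  6 │  3 │     ┃             
     ┃├────┼────┼────┼────┤     ┃             
def h┃│    │ 14 │ 12 │  4 │     ┃             
    v┃├────┼────┼────┼────┤     ┃             
    i┃│ 15 │ 11 │ 10 │  2 │     ┃             
    i┃└────┴────┴────┴────┘     ┃             
    l┃Moves: 0                  ┃             
    s┗━━━━━━━━━━━━━━━━━━━━━━━━━━┛             
                         ┃                    
                         ┃                    
━━━━━━━━━━━━━━━━━━━━━━━━━┛                    
                                              
                                              
                                              


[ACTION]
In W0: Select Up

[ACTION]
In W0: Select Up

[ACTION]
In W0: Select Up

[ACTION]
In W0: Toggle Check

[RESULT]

       ┃   [x] auth.c           ┃             
       ┃   [x] database.md      ┃             
━━━━━┏━━━━━━━━━━━━━━━━━━━━━━━━━━┓             
 TabC┃ SlidingPuzzle            ┃             
─────┠──────────────────────────┨             
[auth┃┌────┬────┬────┬────┐     ┃             
─────┃│  1 │  8 │  5 │  7 │     ┃             
impor┃├────┼────┼────┼────┤     ┃             
impor┃│ 13 │  9 │  6 │  3 │     ┃             
     ┃├────┼────┼────┼────┤     ┃             
def h┃│    │ 14 │ 12 │  4 │     ┃             
    v┃├────┼────┼────┼────┤     ┃             
    i┃│ 15 │ 11 │ 10 │  2 │     ┃             
    i┃└────┴────┴────┴────┘     ┃             
    l┃Moves: 0                  ┃             
    s┗━━━━━━━━━━━━━━━━━━━━━━━━━━┛             
                         ┃                    
                         ┃                    
━━━━━━━━━━━━━━━━━━━━━━━━━┛                    
                                              
                                              
                                              


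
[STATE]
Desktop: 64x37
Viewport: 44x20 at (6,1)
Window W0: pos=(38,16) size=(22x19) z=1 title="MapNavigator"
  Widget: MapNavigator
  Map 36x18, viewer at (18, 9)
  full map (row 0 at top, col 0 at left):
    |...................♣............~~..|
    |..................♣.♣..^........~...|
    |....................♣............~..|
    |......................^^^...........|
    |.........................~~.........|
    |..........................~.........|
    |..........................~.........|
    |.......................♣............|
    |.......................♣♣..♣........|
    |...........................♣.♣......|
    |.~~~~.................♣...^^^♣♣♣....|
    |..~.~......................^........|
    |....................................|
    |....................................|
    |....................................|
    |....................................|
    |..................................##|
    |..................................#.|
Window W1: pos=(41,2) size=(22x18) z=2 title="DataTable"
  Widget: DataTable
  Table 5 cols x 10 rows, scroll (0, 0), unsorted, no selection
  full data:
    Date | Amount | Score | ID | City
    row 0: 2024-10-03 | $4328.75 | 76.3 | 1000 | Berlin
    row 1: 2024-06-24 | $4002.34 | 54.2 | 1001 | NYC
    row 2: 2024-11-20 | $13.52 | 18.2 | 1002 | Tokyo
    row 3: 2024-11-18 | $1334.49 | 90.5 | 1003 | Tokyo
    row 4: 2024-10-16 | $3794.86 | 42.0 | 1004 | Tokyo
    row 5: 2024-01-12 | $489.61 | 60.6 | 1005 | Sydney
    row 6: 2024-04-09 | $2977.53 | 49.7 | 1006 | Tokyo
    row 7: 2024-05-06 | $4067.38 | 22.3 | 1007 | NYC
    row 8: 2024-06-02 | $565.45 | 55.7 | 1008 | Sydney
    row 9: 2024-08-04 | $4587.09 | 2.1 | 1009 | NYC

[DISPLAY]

                                            
                                   ┏━━━━━━━━
                                   ┃ DataTab
                                   ┠────────
                                   ┃Date    
                                   ┃────────
                                   ┃2024-10-
                                   ┃2024-06-
                                   ┃2024-11-
                                   ┃2024-11-
                                   ┃2024-10-
                                   ┃2024-01-
                                   ┃2024-04-
                                   ┃2024-05-
                                   ┃2024-06-
                                ┏━━┃2024-08-
                                ┃ M┃        
                                ┠──┃        
                                ┃..┗━━━━━━━━
                                ┃...........


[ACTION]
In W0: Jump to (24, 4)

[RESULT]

                                            
                                   ┏━━━━━━━━
                                   ┃ DataTab
                                   ┠────────
                                   ┃Date    
                                   ┃────────
                                   ┃2024-10-
                                   ┃2024-06-
                                   ┃2024-11-
                                   ┃2024-11-
                                   ┃2024-10-
                                   ┃2024-01-
                                   ┃2024-04-
                                   ┃2024-05-
                                   ┃2024-06-
                                ┏━━┃2024-08-
                                ┃ M┃        
                                ┠──┃        
                                ┃  ┗━━━━━━━━
                                ┃           


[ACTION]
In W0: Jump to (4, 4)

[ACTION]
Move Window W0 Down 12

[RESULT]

                                            
                                   ┏━━━━━━━━
                                   ┃ DataTab
                                   ┠────────
                                   ┃Date    
                                   ┃────────
                                   ┃2024-10-
                                   ┃2024-06-
                                   ┃2024-11-
                                   ┃2024-11-
                                   ┃2024-10-
                                   ┃2024-01-
                                   ┃2024-04-
                                   ┃2024-05-
                                   ┃2024-06-
                                   ┃2024-08-
                                   ┃        
                                ┏━━┃        
                                ┃ M┗━━━━━━━━
                                ┠───────────


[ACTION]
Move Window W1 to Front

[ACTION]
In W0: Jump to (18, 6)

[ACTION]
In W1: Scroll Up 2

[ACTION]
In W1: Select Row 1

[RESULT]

                                            
                                   ┏━━━━━━━━
                                   ┃ DataTab
                                   ┠────────
                                   ┃Date    
                                   ┃────────
                                   ┃2024-10-
                                   ┃>024-06-
                                   ┃2024-11-
                                   ┃2024-11-
                                   ┃2024-10-
                                   ┃2024-01-
                                   ┃2024-04-
                                   ┃2024-05-
                                   ┃2024-06-
                                   ┃2024-08-
                                   ┃        
                                ┏━━┃        
                                ┃ M┗━━━━━━━━
                                ┠───────────


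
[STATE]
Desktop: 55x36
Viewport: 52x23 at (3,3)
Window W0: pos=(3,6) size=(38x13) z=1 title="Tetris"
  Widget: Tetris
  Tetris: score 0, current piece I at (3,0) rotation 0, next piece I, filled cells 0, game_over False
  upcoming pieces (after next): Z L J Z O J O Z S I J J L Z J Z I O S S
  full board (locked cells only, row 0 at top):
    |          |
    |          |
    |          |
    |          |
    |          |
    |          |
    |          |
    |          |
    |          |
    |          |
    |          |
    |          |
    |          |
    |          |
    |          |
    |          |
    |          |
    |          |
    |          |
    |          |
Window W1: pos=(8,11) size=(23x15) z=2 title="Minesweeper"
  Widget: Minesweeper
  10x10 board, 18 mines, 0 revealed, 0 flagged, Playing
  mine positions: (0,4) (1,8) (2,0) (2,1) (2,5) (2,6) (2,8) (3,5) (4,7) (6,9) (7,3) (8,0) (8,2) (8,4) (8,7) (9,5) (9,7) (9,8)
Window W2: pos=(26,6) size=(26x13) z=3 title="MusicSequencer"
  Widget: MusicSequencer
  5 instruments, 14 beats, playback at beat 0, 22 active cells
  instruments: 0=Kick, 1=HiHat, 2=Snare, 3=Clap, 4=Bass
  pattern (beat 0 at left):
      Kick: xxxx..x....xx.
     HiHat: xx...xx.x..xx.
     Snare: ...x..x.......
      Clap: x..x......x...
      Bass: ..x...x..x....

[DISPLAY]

                                                    
                                                    
                                                    
┏━━━━━━━━━━━━━━━━━━━━━━┏━━━━━━━━━━━━━━━━━━━━━━━━┓   
┃ Tetris               ┃ MusicSequencer         ┃   
┠──────────────────────┠────────────────────────┨   
┃          │Next:      ┃      ▼1234567890123    ┃   
┃          │████       ┃  Kick████··█····██·    ┃   
┃    ┏━━━━━━━━━━━━━━━━━┃ HiHat██···██·█··██·    ┃   
┃    ┃ Minesweeper     ┃ Snare···█··█·······    ┃   
┃    ┠─────────────────┃  Clap█··█······█···    ┃   
┃    ┃■■■■■■■■■■       ┃  Bass··█···█··█····    ┃   
┃    ┃■■■■■■■■■■       ┃                        ┃   
┃    ┃■■■■■■■■■■       ┃                        ┃   
┃    ┃■■■■■■■■■■       ┃                        ┃   
┗━━━━┃■■■■■■■■■■       ┗━━━━━━━━━━━━━━━━━━━━━━━━┛   
     ┃■■■■■■■■■■           ┃                        
     ┃■■■■■■■■■■           ┃                        
     ┃■■■■■■■■■■           ┃                        
     ┃■■■■■■■■■■           ┃                        
     ┃■■■■■■■■■■           ┃                        
     ┃                     ┃                        
     ┗━━━━━━━━━━━━━━━━━━━━━┛                        


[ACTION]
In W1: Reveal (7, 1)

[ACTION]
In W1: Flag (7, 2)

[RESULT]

                                                    
                                                    
                                                    
┏━━━━━━━━━━━━━━━━━━━━━━┏━━━━━━━━━━━━━━━━━━━━━━━━┓   
┃ Tetris               ┃ MusicSequencer         ┃   
┠──────────────────────┠────────────────────────┨   
┃          │Next:      ┃      ▼1234567890123    ┃   
┃          │████       ┃  Kick████··█····██·    ┃   
┃    ┏━━━━━━━━━━━━━━━━━┃ HiHat██···██·█··██·    ┃   
┃    ┃ Minesweeper     ┃ Snare···█··█·······    ┃   
┃    ┠─────────────────┃  Clap█··█······█···    ┃   
┃    ┃■■■■■■■■■■       ┃  Bass··█···█··█····    ┃   
┃    ┃■■■■■■■■■■       ┃                        ┃   
┃    ┃■■■■■■■■■■       ┃                        ┃   
┃    ┃■■■■■■■■■■       ┃                        ┃   
┗━━━━┃■■■■■■■■■■       ┗━━━━━━━━━━━━━━━━━━━━━━━━┛   
     ┃■■■■■■■■■■           ┃                        
     ┃■■■■■■■■■■           ┃                        
     ┃■2⚑■■■■■■■           ┃                        
     ┃■■■■■■■■■■           ┃                        
     ┃■■■■■■■■■■           ┃                        
     ┃                     ┃                        
     ┗━━━━━━━━━━━━━━━━━━━━━┛                        


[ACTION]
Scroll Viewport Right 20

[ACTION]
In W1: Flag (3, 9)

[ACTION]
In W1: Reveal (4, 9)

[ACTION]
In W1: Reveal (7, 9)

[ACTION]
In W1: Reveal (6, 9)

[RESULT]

                                                    
                                                    
                                                    
┏━━━━━━━━━━━━━━━━━━━━━━┏━━━━━━━━━━━━━━━━━━━━━━━━┓   
┃ Tetris               ┃ MusicSequencer         ┃   
┠──────────────────────┠────────────────────────┨   
┃          │Next:      ┃      ▼1234567890123    ┃   
┃          │████       ┃  Kick████··█····██·    ┃   
┃    ┏━━━━━━━━━━━━━━━━━┃ HiHat██···██·█··██·    ┃   
┃    ┃ Minesweeper     ┃ Snare···█··█·······    ┃   
┃    ┠─────────────────┃  Clap█··█······█···    ┃   
┃    ┃■■■■✹■■■■■       ┃  Bass··█···█··█····    ┃   
┃    ┃■■■■■■■■✹■       ┃                        ┃   
┃    ┃✹✹■■■✹✹■✹■       ┃                        ┃   
┃    ┃■■■■■✹■■21       ┃                        ┃   
┗━━━━┃■■■■■■■✹1        ┗━━━━━━━━━━━━━━━━━━━━━━━━┛   
     ┃■■■■■■■■21           ┃                        
     ┃■■■■■■■■■✹           ┃                        
     ┃■2⚑✹■■■■■1           ┃                        
     ┃✹■✹■✹■■✹■■           ┃                        
     ┃■■■■■✹■✹✹■           ┃                        
     ┃                     ┃                        
     ┗━━━━━━━━━━━━━━━━━━━━━┛                        


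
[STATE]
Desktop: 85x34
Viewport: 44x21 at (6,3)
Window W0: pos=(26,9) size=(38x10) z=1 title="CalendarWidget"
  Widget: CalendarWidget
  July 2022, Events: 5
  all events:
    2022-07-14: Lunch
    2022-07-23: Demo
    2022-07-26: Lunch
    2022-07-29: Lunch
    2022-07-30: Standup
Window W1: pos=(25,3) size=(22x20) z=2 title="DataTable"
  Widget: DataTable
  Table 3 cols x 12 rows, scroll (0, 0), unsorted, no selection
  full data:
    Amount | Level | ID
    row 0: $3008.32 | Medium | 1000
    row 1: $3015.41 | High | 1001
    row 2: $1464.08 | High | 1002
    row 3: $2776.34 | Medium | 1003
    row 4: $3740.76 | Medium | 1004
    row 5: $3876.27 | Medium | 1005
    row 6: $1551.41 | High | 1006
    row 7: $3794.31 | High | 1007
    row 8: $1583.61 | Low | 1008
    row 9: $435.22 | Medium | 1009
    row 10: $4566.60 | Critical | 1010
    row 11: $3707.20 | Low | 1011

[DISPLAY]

                   ┏━━━━━━━━━━━━━━━━━━━━┓   
                   ┃ DataTable          ┃   
                   ┠────────────────────┨   
                   ┃Amount  │Level   │ID┃   
                   ┃────────┼────────┼──┃   
                   ┃$3008.32│Medium  │10┃   
                   ┃$3015.41│High    │10┃━━━
                   ┃$1464.08│High    │10┃   
                   ┃$2776.34│Medium  │10┃───
                   ┃$3740.76│Medium  │10┃22 
                   ┃$3876.27│Medium  │10┃   
                   ┃$1551.41│High    │10┃   
                   ┃$3794.31│High    │10┃   
                   ┃$1583.61│Low     │10┃7  
                   ┃$435.22 │Medium  │10┃4  
                   ┃$4566.60│Critical│10┃━━━
                   ┃$3707.20│Low     │10┃   
                   ┃                    ┃   
                   ┃                    ┃   
                   ┗━━━━━━━━━━━━━━━━━━━━┛   
                                            


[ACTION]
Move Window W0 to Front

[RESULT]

                   ┏━━━━━━━━━━━━━━━━━━━━┓   
                   ┃ DataTable          ┃   
                   ┠────────────────────┨   
                   ┃Amount  │Level   │ID┃   
                   ┃────────┼────────┼──┃   
                   ┃$3008.32│Medium  │10┃   
                   ┃┏━━━━━━━━━━━━━━━━━━━━━━━
                   ┃┃ CalendarWidget        
                   ┃┠───────────────────────
                   ┃┃             July 2022 
                   ┃┃Mo Tu We Th Fr Sa Su   
                   ┃┃             1  2  3   
                   ┃┃ 4  5  6  7  8  9 10   
                   ┃┃11 12 13 14* 15 16 17  
                   ┃┃18 19 20 21 22 23* 24  
                   ┃┗━━━━━━━━━━━━━━━━━━━━━━━
                   ┃$3707.20│Low     │10┃   
                   ┃                    ┃   
                   ┃                    ┃   
                   ┗━━━━━━━━━━━━━━━━━━━━┛   
                                            


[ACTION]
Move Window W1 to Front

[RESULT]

                   ┏━━━━━━━━━━━━━━━━━━━━┓   
                   ┃ DataTable          ┃   
                   ┠────────────────────┨   
                   ┃Amount  │Level   │ID┃   
                   ┃────────┼────────┼──┃   
                   ┃$3008.32│Medium  │10┃   
                   ┃$3015.41│High    │10┃━━━
                   ┃$1464.08│High    │10┃   
                   ┃$2776.34│Medium  │10┃───
                   ┃$3740.76│Medium  │10┃22 
                   ┃$3876.27│Medium  │10┃   
                   ┃$1551.41│High    │10┃   
                   ┃$3794.31│High    │10┃   
                   ┃$1583.61│Low     │10┃7  
                   ┃$435.22 │Medium  │10┃4  
                   ┃$4566.60│Critical│10┃━━━
                   ┃$3707.20│Low     │10┃   
                   ┃                    ┃   
                   ┃                    ┃   
                   ┗━━━━━━━━━━━━━━━━━━━━┛   
                                            
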